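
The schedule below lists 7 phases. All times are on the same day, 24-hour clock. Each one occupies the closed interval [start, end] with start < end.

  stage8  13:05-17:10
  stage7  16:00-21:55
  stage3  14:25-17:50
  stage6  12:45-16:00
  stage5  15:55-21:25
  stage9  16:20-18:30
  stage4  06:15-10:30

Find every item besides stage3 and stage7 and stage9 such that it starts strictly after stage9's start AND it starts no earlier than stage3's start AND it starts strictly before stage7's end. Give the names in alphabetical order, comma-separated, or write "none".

none

Conditions: its start is strictly after stage9's start (X.start > 16:20) AND its start is no earlier than stage3's start (X.start >= 14:25) AND its start is strictly before stage7's end (X.start < 21:55).
stage4: start 06:15 > 16:20? ✗; start 06:15 >= 14:25? ✗; start 06:15 < 21:55? ✓ → no.
stage5: start 15:55 > 16:20? ✗; start 15:55 >= 14:25? ✓; start 15:55 < 21:55? ✓ → no.
stage6: start 12:45 > 16:20? ✗; start 12:45 >= 14:25? ✗; start 12:45 < 21:55? ✓ → no.
stage8: start 13:05 > 16:20? ✗; start 13:05 >= 14:25? ✗; start 13:05 < 21:55? ✓ → no.
Result: none.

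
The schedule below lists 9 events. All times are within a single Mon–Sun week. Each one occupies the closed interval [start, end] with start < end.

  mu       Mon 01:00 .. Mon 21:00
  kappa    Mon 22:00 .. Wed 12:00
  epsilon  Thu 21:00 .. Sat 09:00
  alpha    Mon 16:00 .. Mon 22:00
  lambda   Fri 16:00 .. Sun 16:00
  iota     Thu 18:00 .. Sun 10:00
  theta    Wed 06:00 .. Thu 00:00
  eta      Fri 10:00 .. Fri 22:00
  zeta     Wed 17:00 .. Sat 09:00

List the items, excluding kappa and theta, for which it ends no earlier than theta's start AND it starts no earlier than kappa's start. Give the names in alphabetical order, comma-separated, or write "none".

epsilon, eta, iota, lambda, zeta

Conditions: its end is no earlier than theta's start (X.end >= Wed 06:00) AND its start is no earlier than kappa's start (X.start >= Mon 22:00).
alpha: end Mon 22:00 >= Wed 06:00? ✗; start Mon 16:00 >= Mon 22:00? ✗ → no.
epsilon: end Sat 09:00 >= Wed 06:00? ✓; start Thu 21:00 >= Mon 22:00? ✓ → yes.
eta: end Fri 22:00 >= Wed 06:00? ✓; start Fri 10:00 >= Mon 22:00? ✓ → yes.
iota: end Sun 10:00 >= Wed 06:00? ✓; start Thu 18:00 >= Mon 22:00? ✓ → yes.
lambda: end Sun 16:00 >= Wed 06:00? ✓; start Fri 16:00 >= Mon 22:00? ✓ → yes.
mu: end Mon 21:00 >= Wed 06:00? ✗; start Mon 01:00 >= Mon 22:00? ✗ → no.
zeta: end Sat 09:00 >= Wed 06:00? ✓; start Wed 17:00 >= Mon 22:00? ✓ → yes.
Result: epsilon, eta, iota, lambda, zeta.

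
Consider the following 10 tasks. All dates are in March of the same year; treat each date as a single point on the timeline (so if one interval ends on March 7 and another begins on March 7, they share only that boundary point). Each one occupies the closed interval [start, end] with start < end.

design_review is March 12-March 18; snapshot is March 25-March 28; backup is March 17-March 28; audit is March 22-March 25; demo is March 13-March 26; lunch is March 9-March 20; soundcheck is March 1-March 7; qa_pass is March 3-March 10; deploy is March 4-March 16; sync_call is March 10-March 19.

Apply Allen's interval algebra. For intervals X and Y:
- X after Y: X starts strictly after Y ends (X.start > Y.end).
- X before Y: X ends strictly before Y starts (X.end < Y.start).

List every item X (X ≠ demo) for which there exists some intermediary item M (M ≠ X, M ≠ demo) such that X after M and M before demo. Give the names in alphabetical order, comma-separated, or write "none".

audit, backup, design_review, lunch, snapshot, sync_call

Target demo = [March 13, March 26].
Intermediaries M with M before demo: qa_pass, soundcheck.
Via qa_pass — items with X after qa_pass: audit, backup, design_review, snapshot.
Via soundcheck — items with X after soundcheck: audit, backup, design_review, lunch, snapshot, sync_call.
Union: audit, backup, design_review, lunch, snapshot, sync_call.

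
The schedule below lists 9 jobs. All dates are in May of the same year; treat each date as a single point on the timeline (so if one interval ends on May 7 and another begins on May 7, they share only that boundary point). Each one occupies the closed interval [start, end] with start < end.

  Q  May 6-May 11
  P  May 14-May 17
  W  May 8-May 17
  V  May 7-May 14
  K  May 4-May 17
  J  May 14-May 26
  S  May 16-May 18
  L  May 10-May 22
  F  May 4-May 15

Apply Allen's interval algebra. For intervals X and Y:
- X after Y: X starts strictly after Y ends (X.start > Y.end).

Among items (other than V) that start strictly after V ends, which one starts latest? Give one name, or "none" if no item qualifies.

Target V = [May 7, May 14].
F [May 4, May 15] → contains → excluded.
J [May 14, May 26] → met-by → excluded.
K [May 4, May 17] → contains → excluded.
L [May 10, May 22] → overlapped-by → excluded.
P [May 14, May 17] → met-by → excluded.
Q [May 6, May 11] → overlaps → excluded.
S [May 16, May 18] → after → candidate.
W [May 8, May 17] → overlapped-by → excluded.
Among candidates, latest start is May 16 → S.

S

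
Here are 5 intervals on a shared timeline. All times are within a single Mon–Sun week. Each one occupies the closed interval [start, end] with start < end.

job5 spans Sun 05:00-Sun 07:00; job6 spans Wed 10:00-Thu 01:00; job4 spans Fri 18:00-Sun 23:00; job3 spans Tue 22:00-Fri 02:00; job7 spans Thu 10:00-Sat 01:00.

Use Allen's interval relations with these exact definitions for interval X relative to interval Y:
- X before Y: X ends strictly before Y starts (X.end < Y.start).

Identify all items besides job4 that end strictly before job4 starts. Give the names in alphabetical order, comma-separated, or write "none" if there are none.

Target job4 = [Fri 18:00, Sun 23:00].
job3 [Tue 22:00, Fri 02:00] → before → yes.
job5 [Sun 05:00, Sun 07:00] → during → no.
job6 [Wed 10:00, Thu 01:00] → before → yes.
job7 [Thu 10:00, Sat 01:00] → overlaps → no.
Result: job3, job6.

job3, job6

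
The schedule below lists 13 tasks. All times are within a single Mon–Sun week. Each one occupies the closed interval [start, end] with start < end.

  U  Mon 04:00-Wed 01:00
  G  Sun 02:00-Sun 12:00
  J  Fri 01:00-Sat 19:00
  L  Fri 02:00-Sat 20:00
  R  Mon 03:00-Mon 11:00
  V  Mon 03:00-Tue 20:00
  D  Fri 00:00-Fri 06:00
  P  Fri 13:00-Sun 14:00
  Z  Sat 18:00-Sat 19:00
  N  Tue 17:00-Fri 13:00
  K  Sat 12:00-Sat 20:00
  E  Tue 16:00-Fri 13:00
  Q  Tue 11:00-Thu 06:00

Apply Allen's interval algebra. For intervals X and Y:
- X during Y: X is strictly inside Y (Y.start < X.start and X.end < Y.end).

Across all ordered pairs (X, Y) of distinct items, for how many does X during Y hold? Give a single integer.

7

Checking all 156 ordered pairs for relation 'during'; matching pairs in alphabetical order:
(D, E): D during E ✓
(D, N): D during N ✓
(G, P): G during P ✓
(K, P): K during P ✓
(Z, K): Z during K ✓
(Z, L): Z during L ✓
(Z, P): Z during P ✓
Count: 7.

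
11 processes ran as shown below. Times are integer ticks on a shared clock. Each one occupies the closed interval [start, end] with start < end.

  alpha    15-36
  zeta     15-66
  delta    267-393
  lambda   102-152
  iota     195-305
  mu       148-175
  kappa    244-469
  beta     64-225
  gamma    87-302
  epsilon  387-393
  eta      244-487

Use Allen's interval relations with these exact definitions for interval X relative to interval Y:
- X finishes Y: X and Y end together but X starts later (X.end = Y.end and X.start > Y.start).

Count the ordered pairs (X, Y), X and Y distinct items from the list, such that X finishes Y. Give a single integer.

Checking all 110 ordered pairs for relation 'finishes'; matching pairs in alphabetical order:
(epsilon, delta): epsilon finishes delta ✓
Count: 1.

1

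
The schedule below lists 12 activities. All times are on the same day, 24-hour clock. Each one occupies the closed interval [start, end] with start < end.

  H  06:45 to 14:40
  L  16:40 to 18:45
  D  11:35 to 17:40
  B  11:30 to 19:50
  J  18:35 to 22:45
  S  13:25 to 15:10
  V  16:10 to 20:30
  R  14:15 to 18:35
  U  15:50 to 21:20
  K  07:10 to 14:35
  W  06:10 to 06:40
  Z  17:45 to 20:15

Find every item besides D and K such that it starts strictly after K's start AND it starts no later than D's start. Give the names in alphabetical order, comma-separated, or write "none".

Conditions: its start is strictly after K's start (X.start > 07:10) AND its start is no later than D's start (X.start <= 11:35).
B: start 11:30 > 07:10? ✓; start 11:30 <= 11:35? ✓ → yes.
H: start 06:45 > 07:10? ✗; start 06:45 <= 11:35? ✓ → no.
J: start 18:35 > 07:10? ✓; start 18:35 <= 11:35? ✗ → no.
L: start 16:40 > 07:10? ✓; start 16:40 <= 11:35? ✗ → no.
R: start 14:15 > 07:10? ✓; start 14:15 <= 11:35? ✗ → no.
S: start 13:25 > 07:10? ✓; start 13:25 <= 11:35? ✗ → no.
U: start 15:50 > 07:10? ✓; start 15:50 <= 11:35? ✗ → no.
V: start 16:10 > 07:10? ✓; start 16:10 <= 11:35? ✗ → no.
W: start 06:10 > 07:10? ✗; start 06:10 <= 11:35? ✓ → no.
Z: start 17:45 > 07:10? ✓; start 17:45 <= 11:35? ✗ → no.
Result: B.

B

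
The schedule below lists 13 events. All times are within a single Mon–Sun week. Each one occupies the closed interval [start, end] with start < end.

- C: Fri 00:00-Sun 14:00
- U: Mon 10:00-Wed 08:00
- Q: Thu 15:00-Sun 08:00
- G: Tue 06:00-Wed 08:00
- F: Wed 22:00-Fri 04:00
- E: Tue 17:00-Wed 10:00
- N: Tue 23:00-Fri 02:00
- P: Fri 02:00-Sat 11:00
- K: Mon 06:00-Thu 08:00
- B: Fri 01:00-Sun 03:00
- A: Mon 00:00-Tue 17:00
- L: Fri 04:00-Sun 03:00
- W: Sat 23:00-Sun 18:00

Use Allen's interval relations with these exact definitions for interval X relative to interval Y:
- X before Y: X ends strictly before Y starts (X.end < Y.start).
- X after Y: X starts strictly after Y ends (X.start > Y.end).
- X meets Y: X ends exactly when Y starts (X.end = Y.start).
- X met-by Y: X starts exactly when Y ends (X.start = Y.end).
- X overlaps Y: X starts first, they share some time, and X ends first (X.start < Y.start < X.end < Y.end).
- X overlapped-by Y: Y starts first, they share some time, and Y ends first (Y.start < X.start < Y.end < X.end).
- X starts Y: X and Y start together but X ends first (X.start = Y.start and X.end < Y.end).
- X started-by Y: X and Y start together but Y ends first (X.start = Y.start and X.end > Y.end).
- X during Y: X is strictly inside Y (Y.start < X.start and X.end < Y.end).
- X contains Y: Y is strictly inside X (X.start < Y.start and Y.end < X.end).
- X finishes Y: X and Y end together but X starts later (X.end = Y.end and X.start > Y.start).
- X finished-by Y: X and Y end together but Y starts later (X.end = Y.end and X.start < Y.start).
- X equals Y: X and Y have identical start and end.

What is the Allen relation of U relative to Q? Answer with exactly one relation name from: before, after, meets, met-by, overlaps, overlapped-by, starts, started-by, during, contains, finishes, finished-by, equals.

before

U = [Mon 10:00, Wed 08:00]; Q = [Thu 15:00, Sun 08:00].
Compare endpoints: U.start < Q.start, U.start < Q.end, U.end < Q.start, U.end < Q.end.
That pattern is 'before'.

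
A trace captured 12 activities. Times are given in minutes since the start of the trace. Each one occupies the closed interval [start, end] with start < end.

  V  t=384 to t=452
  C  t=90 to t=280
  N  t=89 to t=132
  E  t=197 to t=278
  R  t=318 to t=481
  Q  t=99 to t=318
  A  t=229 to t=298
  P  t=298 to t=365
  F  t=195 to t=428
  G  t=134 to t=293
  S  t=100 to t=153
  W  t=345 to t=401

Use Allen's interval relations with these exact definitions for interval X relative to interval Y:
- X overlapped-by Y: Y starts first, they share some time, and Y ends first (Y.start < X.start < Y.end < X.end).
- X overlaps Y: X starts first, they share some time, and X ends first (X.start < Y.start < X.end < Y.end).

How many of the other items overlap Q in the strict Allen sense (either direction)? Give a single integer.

Target Q = [t=99, t=318].
A [t=229, t=298] → during → no.
C [t=90, t=280] → overlaps → counts.
E [t=197, t=278] → during → no.
F [t=195, t=428] → overlapped-by → counts.
G [t=134, t=293] → during → no.
N [t=89, t=132] → overlaps → counts.
P [t=298, t=365] → overlapped-by → counts.
R [t=318, t=481] → met-by → no.
S [t=100, t=153] → during → no.
V [t=384, t=452] → after → no.
W [t=345, t=401] → after → no.
Total: 4.

4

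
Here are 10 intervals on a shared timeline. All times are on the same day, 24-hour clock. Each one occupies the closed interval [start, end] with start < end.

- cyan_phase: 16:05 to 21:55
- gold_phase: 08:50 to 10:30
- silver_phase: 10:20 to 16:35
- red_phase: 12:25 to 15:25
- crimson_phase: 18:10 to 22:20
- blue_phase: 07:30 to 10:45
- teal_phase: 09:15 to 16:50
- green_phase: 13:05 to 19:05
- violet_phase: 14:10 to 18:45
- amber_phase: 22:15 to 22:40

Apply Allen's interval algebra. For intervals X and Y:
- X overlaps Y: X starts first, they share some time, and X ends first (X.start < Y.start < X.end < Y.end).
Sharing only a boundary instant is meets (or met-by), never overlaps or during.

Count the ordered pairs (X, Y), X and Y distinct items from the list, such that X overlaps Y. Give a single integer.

Checking all 90 ordered pairs for relation 'overlaps'; matching pairs in alphabetical order:
(blue_phase, silver_phase): blue_phase overlaps silver_phase ✓
(blue_phase, teal_phase): blue_phase overlaps teal_phase ✓
(crimson_phase, amber_phase): crimson_phase overlaps amber_phase ✓
(cyan_phase, crimson_phase): cyan_phase overlaps crimson_phase ✓
(gold_phase, silver_phase): gold_phase overlaps silver_phase ✓
(gold_phase, teal_phase): gold_phase overlaps teal_phase ✓
(green_phase, crimson_phase): green_phase overlaps crimson_phase ✓
(green_phase, cyan_phase): green_phase overlaps cyan_phase ✓
(red_phase, green_phase): red_phase overlaps green_phase ✓
(red_phase, violet_phase): red_phase overlaps violet_phase ✓
(silver_phase, cyan_phase): silver_phase overlaps cyan_phase ✓
(silver_phase, green_phase): silver_phase overlaps green_phase ✓
(silver_phase, violet_phase): silver_phase overlaps violet_phase ✓
(teal_phase, cyan_phase): teal_phase overlaps cyan_phase ✓
(teal_phase, green_phase): teal_phase overlaps green_phase ✓
(teal_phase, violet_phase): teal_phase overlaps violet_phase ✓
(violet_phase, crimson_phase): violet_phase overlaps crimson_phase ✓
(violet_phase, cyan_phase): violet_phase overlaps cyan_phase ✓
Count: 18.

18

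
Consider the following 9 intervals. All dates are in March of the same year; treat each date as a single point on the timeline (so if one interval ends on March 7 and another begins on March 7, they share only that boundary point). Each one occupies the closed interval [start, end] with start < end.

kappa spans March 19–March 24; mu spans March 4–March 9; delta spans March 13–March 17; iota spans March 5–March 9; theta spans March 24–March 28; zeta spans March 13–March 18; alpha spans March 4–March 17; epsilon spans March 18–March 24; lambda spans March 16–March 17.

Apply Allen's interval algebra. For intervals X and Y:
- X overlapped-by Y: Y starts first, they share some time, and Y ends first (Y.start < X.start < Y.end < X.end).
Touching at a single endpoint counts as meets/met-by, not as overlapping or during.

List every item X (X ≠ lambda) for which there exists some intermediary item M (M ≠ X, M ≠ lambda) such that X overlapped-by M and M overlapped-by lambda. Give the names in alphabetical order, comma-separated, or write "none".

Target lambda = [March 16, March 17].
Intermediaries M with M overlapped-by lambda: none.
Union: none.

none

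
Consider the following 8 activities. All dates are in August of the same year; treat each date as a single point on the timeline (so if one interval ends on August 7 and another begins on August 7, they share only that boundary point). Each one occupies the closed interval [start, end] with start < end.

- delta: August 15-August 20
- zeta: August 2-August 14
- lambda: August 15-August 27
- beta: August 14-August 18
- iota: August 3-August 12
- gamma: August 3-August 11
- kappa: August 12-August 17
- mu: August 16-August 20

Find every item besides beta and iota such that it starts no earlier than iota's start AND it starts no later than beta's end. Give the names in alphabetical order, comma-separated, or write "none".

Conditions: its start is no earlier than iota's start (X.start >= August 3) AND its start is no later than beta's end (X.start <= August 18).
delta: start August 15 >= August 3? ✓; start August 15 <= August 18? ✓ → yes.
gamma: start August 3 >= August 3? ✓; start August 3 <= August 18? ✓ → yes.
kappa: start August 12 >= August 3? ✓; start August 12 <= August 18? ✓ → yes.
lambda: start August 15 >= August 3? ✓; start August 15 <= August 18? ✓ → yes.
mu: start August 16 >= August 3? ✓; start August 16 <= August 18? ✓ → yes.
zeta: start August 2 >= August 3? ✗; start August 2 <= August 18? ✓ → no.
Result: delta, gamma, kappa, lambda, mu.

delta, gamma, kappa, lambda, mu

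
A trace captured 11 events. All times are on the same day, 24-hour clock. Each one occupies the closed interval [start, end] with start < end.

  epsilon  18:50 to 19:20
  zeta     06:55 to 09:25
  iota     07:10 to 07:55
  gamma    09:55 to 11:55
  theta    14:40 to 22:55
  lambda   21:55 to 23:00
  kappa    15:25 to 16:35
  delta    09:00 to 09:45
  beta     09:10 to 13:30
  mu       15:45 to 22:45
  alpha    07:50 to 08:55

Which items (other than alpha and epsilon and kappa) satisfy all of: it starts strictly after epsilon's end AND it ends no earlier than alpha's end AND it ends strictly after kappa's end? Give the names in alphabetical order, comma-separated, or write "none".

lambda

Conditions: its start is strictly after epsilon's end (X.start > 19:20) AND its end is no earlier than alpha's end (X.end >= 08:55) AND its end is strictly after kappa's end (X.end > 16:35).
beta: start 09:10 > 19:20? ✗; end 13:30 >= 08:55? ✓; end 13:30 > 16:35? ✗ → no.
delta: start 09:00 > 19:20? ✗; end 09:45 >= 08:55? ✓; end 09:45 > 16:35? ✗ → no.
gamma: start 09:55 > 19:20? ✗; end 11:55 >= 08:55? ✓; end 11:55 > 16:35? ✗ → no.
iota: start 07:10 > 19:20? ✗; end 07:55 >= 08:55? ✗; end 07:55 > 16:35? ✗ → no.
lambda: start 21:55 > 19:20? ✓; end 23:00 >= 08:55? ✓; end 23:00 > 16:35? ✓ → yes.
mu: start 15:45 > 19:20? ✗; end 22:45 >= 08:55? ✓; end 22:45 > 16:35? ✓ → no.
theta: start 14:40 > 19:20? ✗; end 22:55 >= 08:55? ✓; end 22:55 > 16:35? ✓ → no.
zeta: start 06:55 > 19:20? ✗; end 09:25 >= 08:55? ✓; end 09:25 > 16:35? ✗ → no.
Result: lambda.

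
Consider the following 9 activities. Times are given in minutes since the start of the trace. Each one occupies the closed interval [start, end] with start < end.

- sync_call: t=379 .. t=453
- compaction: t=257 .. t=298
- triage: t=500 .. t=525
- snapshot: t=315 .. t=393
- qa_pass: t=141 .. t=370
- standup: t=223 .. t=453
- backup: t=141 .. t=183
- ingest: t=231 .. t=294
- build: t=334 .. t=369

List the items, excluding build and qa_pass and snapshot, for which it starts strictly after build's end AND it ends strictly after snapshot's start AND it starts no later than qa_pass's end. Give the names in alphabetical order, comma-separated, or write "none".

Conditions: its start is strictly after build's end (X.start > t=369) AND its end is strictly after snapshot's start (X.end > t=315) AND its start is no later than qa_pass's end (X.start <= t=370).
backup: start t=141 > t=369? ✗; end t=183 > t=315? ✗; start t=141 <= t=370? ✓ → no.
compaction: start t=257 > t=369? ✗; end t=298 > t=315? ✗; start t=257 <= t=370? ✓ → no.
ingest: start t=231 > t=369? ✗; end t=294 > t=315? ✗; start t=231 <= t=370? ✓ → no.
standup: start t=223 > t=369? ✗; end t=453 > t=315? ✓; start t=223 <= t=370? ✓ → no.
sync_call: start t=379 > t=369? ✓; end t=453 > t=315? ✓; start t=379 <= t=370? ✗ → no.
triage: start t=500 > t=369? ✓; end t=525 > t=315? ✓; start t=500 <= t=370? ✗ → no.
Result: none.

none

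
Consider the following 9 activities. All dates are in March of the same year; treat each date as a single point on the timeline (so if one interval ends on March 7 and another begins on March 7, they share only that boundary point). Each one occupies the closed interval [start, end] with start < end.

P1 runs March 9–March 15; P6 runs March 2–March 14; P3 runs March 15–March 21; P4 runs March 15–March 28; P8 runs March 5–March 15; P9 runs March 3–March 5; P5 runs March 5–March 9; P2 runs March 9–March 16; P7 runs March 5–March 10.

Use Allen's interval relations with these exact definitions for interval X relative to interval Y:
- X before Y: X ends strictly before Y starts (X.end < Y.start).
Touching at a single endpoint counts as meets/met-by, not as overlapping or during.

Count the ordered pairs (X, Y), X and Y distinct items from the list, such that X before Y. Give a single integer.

10

Checking all 72 ordered pairs for relation 'before'; matching pairs in alphabetical order:
(P5, P3): P5 before P3 ✓
(P5, P4): P5 before P4 ✓
(P6, P3): P6 before P3 ✓
(P6, P4): P6 before P4 ✓
(P7, P3): P7 before P3 ✓
(P7, P4): P7 before P4 ✓
(P9, P1): P9 before P1 ✓
(P9, P2): P9 before P2 ✓
(P9, P3): P9 before P3 ✓
(P9, P4): P9 before P4 ✓
Count: 10.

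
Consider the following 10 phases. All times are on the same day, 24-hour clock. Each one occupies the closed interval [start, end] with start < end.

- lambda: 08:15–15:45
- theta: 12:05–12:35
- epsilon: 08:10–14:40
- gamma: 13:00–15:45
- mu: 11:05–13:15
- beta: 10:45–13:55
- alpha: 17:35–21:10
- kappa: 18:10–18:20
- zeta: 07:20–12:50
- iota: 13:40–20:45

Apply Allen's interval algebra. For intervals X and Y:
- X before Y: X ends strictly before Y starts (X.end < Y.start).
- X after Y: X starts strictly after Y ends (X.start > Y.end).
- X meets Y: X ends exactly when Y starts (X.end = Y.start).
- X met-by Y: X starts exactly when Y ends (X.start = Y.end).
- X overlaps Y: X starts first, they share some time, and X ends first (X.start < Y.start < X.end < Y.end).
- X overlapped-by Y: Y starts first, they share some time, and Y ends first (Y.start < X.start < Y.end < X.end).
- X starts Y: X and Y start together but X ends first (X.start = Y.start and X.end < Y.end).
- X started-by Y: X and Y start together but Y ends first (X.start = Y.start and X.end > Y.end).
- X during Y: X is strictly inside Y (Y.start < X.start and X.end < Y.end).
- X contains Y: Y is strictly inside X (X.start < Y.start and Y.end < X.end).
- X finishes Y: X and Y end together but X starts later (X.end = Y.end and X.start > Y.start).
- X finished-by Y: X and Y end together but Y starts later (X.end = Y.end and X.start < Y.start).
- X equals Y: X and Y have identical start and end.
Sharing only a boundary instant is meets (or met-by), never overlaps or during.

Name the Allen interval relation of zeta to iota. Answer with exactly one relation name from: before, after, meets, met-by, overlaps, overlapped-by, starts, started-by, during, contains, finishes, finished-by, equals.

zeta = [07:20, 12:50]; iota = [13:40, 20:45].
Compare endpoints: zeta.start < iota.start, zeta.start < iota.end, zeta.end < iota.start, zeta.end < iota.end.
That pattern is 'before'.

before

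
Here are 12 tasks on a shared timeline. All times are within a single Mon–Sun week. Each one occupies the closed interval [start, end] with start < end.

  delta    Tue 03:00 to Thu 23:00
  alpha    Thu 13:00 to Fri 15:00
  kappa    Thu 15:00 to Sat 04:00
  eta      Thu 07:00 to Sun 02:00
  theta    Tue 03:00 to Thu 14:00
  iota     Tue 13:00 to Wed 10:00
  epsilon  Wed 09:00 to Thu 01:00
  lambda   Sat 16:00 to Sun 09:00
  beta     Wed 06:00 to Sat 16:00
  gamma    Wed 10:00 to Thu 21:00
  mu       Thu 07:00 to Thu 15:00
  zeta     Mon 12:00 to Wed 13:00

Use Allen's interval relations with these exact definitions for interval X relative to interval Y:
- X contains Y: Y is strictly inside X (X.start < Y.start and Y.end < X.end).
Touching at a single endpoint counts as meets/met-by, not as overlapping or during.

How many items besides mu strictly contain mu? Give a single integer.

3

Target mu = [Thu 07:00, Thu 15:00].
alpha [Thu 13:00, Fri 15:00] → overlapped-by → no.
beta [Wed 06:00, Sat 16:00] → contains → counts.
delta [Tue 03:00, Thu 23:00] → contains → counts.
epsilon [Wed 09:00, Thu 01:00] → before → no.
eta [Thu 07:00, Sun 02:00] → started-by → no.
gamma [Wed 10:00, Thu 21:00] → contains → counts.
iota [Tue 13:00, Wed 10:00] → before → no.
kappa [Thu 15:00, Sat 04:00] → met-by → no.
lambda [Sat 16:00, Sun 09:00] → after → no.
theta [Tue 03:00, Thu 14:00] → overlaps → no.
zeta [Mon 12:00, Wed 13:00] → before → no.
Total: 3.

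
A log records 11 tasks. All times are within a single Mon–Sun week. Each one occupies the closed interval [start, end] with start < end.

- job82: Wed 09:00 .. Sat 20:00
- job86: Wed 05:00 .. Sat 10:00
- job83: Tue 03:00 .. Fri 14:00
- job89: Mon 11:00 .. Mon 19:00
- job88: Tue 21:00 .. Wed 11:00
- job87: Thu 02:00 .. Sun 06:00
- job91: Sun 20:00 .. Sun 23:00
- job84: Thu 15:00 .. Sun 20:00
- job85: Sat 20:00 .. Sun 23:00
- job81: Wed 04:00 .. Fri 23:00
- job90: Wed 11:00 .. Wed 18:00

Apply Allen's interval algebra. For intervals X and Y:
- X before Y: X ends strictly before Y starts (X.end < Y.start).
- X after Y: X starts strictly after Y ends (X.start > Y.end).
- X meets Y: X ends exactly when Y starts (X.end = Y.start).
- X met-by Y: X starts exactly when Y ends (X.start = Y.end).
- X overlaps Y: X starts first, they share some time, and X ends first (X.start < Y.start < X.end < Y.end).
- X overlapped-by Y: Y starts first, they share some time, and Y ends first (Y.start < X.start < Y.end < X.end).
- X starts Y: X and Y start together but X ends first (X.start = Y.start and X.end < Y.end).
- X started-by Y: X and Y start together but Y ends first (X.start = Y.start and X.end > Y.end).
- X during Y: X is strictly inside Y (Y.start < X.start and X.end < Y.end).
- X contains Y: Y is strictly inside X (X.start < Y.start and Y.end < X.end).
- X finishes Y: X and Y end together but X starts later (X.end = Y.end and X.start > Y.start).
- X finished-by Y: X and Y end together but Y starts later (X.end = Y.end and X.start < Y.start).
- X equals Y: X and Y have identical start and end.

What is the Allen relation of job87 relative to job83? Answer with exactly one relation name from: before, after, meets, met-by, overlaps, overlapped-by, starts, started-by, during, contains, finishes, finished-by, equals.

overlapped-by

job87 = [Thu 02:00, Sun 06:00]; job83 = [Tue 03:00, Fri 14:00].
Compare endpoints: job87.start > job83.start, job87.start < job83.end, job87.end > job83.start, job87.end > job83.end.
That pattern is 'overlapped-by'.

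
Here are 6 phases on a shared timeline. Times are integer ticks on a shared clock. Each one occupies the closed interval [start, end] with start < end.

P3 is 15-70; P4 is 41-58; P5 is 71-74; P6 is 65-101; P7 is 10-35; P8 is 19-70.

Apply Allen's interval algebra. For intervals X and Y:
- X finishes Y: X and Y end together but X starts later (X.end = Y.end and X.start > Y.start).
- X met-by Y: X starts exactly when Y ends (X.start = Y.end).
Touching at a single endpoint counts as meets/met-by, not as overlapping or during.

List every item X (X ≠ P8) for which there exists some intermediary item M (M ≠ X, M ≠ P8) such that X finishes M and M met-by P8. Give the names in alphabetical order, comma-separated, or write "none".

none

Target P8 = [19, 70].
Intermediaries M with M met-by P8: none.
Union: none.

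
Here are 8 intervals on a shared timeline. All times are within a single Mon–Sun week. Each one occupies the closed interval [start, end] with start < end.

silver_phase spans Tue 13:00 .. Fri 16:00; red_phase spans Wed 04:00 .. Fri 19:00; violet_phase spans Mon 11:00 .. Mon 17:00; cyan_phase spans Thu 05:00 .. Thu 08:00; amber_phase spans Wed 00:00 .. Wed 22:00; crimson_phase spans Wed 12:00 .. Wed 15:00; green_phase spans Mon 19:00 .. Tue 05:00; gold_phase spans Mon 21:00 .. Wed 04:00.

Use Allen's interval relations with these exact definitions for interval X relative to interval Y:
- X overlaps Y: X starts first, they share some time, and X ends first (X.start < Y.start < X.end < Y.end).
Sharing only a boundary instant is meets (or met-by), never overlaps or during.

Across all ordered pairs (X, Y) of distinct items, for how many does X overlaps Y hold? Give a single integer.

5

Checking all 56 ordered pairs for relation 'overlaps'; matching pairs in alphabetical order:
(amber_phase, red_phase): amber_phase overlaps red_phase ✓
(gold_phase, amber_phase): gold_phase overlaps amber_phase ✓
(gold_phase, silver_phase): gold_phase overlaps silver_phase ✓
(green_phase, gold_phase): green_phase overlaps gold_phase ✓
(silver_phase, red_phase): silver_phase overlaps red_phase ✓
Count: 5.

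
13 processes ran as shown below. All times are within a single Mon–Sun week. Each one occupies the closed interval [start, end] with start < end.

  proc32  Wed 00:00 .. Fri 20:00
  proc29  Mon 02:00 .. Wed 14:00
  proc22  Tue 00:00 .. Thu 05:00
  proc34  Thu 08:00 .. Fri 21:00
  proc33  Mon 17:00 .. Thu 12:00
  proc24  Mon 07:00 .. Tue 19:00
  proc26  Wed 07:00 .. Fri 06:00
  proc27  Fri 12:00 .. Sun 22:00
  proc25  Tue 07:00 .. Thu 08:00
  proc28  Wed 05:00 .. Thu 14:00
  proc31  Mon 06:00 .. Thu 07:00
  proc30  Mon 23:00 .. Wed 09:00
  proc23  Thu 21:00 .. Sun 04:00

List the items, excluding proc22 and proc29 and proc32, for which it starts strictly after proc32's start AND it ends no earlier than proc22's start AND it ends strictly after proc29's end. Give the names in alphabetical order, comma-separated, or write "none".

Conditions: its start is strictly after proc32's start (X.start > Wed 00:00) AND its end is no earlier than proc22's start (X.end >= Tue 00:00) AND its end is strictly after proc29's end (X.end > Wed 14:00).
proc23: start Thu 21:00 > Wed 00:00? ✓; end Sun 04:00 >= Tue 00:00? ✓; end Sun 04:00 > Wed 14:00? ✓ → yes.
proc24: start Mon 07:00 > Wed 00:00? ✗; end Tue 19:00 >= Tue 00:00? ✓; end Tue 19:00 > Wed 14:00? ✗ → no.
proc25: start Tue 07:00 > Wed 00:00? ✗; end Thu 08:00 >= Tue 00:00? ✓; end Thu 08:00 > Wed 14:00? ✓ → no.
proc26: start Wed 07:00 > Wed 00:00? ✓; end Fri 06:00 >= Tue 00:00? ✓; end Fri 06:00 > Wed 14:00? ✓ → yes.
proc27: start Fri 12:00 > Wed 00:00? ✓; end Sun 22:00 >= Tue 00:00? ✓; end Sun 22:00 > Wed 14:00? ✓ → yes.
proc28: start Wed 05:00 > Wed 00:00? ✓; end Thu 14:00 >= Tue 00:00? ✓; end Thu 14:00 > Wed 14:00? ✓ → yes.
proc30: start Mon 23:00 > Wed 00:00? ✗; end Wed 09:00 >= Tue 00:00? ✓; end Wed 09:00 > Wed 14:00? ✗ → no.
proc31: start Mon 06:00 > Wed 00:00? ✗; end Thu 07:00 >= Tue 00:00? ✓; end Thu 07:00 > Wed 14:00? ✓ → no.
proc33: start Mon 17:00 > Wed 00:00? ✗; end Thu 12:00 >= Tue 00:00? ✓; end Thu 12:00 > Wed 14:00? ✓ → no.
proc34: start Thu 08:00 > Wed 00:00? ✓; end Fri 21:00 >= Tue 00:00? ✓; end Fri 21:00 > Wed 14:00? ✓ → yes.
Result: proc23, proc26, proc27, proc28, proc34.

proc23, proc26, proc27, proc28, proc34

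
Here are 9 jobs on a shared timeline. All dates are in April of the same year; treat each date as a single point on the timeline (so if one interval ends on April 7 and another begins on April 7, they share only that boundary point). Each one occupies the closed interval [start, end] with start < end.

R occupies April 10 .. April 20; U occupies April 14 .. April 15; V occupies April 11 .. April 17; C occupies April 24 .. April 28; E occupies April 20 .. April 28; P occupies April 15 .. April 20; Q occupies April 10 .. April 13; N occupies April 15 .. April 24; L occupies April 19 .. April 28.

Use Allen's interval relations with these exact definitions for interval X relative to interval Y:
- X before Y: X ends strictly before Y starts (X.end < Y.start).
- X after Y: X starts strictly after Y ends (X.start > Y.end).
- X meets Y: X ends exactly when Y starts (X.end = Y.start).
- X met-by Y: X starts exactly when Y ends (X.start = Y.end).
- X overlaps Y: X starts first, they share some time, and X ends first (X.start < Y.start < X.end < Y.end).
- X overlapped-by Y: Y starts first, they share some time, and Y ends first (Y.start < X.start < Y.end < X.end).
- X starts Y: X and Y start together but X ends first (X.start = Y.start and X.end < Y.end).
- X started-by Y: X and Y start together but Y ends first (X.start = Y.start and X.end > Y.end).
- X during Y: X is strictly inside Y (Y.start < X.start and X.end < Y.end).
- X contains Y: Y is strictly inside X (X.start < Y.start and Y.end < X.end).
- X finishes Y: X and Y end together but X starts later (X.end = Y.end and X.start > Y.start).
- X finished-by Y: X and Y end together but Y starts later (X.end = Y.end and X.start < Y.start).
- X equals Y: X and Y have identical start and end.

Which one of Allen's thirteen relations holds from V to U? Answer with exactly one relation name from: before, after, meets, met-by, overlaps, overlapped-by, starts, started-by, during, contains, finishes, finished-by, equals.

contains

V = [April 11, April 17]; U = [April 14, April 15].
Compare endpoints: V.start < U.start, V.start < U.end, V.end > U.start, V.end > U.end.
That pattern is 'contains'.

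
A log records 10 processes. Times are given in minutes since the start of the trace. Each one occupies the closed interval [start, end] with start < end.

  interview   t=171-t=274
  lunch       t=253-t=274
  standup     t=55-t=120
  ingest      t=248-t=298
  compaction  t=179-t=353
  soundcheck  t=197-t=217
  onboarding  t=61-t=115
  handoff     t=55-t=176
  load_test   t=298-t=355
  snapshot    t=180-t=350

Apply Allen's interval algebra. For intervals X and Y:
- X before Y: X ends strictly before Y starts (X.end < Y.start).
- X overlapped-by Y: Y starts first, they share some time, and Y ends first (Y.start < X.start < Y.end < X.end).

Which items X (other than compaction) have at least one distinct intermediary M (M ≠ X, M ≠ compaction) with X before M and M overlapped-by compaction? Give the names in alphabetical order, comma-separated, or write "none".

Target compaction = [t=179, t=353].
Intermediaries M with M overlapped-by compaction: load_test.
Via load_test — items with X before load_test: handoff, interview, lunch, onboarding, soundcheck, standup.
Union: handoff, interview, lunch, onboarding, soundcheck, standup.

handoff, interview, lunch, onboarding, soundcheck, standup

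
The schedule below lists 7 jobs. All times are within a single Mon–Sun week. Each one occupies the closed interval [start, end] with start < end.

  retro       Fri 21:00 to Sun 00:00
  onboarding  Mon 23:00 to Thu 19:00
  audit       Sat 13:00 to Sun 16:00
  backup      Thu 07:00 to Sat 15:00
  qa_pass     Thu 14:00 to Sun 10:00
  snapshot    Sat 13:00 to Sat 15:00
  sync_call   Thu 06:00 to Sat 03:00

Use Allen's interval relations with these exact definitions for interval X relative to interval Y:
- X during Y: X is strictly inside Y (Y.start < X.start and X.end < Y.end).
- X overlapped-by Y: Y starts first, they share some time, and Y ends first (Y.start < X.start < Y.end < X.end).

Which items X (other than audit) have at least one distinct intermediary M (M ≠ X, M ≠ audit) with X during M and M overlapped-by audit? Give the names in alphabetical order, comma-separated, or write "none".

Target audit = [Sat 13:00, Sun 16:00].
Intermediaries M with M overlapped-by audit: none.
Union: none.

none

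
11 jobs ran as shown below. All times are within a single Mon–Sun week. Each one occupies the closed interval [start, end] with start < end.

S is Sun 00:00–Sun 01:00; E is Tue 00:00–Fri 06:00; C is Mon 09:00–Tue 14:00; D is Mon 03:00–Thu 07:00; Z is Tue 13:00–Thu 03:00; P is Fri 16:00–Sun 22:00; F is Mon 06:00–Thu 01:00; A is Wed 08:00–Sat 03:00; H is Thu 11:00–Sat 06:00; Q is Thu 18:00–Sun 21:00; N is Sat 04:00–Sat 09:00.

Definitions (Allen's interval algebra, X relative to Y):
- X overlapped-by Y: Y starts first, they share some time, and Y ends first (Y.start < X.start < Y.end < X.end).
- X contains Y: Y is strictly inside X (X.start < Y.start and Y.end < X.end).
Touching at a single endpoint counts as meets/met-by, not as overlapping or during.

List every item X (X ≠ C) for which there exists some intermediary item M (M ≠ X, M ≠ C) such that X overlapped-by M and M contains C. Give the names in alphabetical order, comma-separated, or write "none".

A, E, Z

Target C = [Mon 09:00, Tue 14:00].
Intermediaries M with M contains C: D, F.
Via D — items with X overlapped-by D: A, E.
Via F — items with X overlapped-by F: A, E, Z.
Union: A, E, Z.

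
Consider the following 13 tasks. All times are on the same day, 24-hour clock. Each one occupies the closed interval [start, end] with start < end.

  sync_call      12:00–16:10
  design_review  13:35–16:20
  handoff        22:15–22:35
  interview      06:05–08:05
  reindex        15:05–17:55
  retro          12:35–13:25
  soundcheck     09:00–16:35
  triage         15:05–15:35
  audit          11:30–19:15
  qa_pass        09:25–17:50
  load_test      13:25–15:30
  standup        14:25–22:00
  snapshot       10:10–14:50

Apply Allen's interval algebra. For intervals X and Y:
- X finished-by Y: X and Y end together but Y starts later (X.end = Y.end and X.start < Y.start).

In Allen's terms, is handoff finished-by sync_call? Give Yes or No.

handoff = [22:15, 22:35], sync_call = [12:00, 16:10].
Actual relation of handoff to sync_call: after.
Asked whether 'finished-by' holds → No.

No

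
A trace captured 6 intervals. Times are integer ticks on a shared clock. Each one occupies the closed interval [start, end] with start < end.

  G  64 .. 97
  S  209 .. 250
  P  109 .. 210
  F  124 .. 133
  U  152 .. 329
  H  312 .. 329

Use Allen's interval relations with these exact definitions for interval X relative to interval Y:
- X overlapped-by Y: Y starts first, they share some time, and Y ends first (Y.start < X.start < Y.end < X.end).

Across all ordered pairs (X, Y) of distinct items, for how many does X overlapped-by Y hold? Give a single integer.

2

Checking all 30 ordered pairs for relation 'overlapped-by'; matching pairs in alphabetical order:
(S, P): S overlapped-by P ✓
(U, P): U overlapped-by P ✓
Count: 2.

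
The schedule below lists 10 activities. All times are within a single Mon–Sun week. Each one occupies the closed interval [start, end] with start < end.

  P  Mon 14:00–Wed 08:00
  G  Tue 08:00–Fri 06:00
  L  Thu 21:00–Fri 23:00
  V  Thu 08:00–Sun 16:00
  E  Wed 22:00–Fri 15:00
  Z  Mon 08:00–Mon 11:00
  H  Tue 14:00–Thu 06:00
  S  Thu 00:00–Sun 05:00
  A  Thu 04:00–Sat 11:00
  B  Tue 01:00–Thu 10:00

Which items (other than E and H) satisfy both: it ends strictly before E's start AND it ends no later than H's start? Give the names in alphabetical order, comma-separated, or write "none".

Z

Conditions: its end is strictly before E's start (X.end < Wed 22:00) AND its end is no later than H's start (X.end <= Tue 14:00).
A: end Sat 11:00 < Wed 22:00? ✗; end Sat 11:00 <= Tue 14:00? ✗ → no.
B: end Thu 10:00 < Wed 22:00? ✗; end Thu 10:00 <= Tue 14:00? ✗ → no.
G: end Fri 06:00 < Wed 22:00? ✗; end Fri 06:00 <= Tue 14:00? ✗ → no.
L: end Fri 23:00 < Wed 22:00? ✗; end Fri 23:00 <= Tue 14:00? ✗ → no.
P: end Wed 08:00 < Wed 22:00? ✓; end Wed 08:00 <= Tue 14:00? ✗ → no.
S: end Sun 05:00 < Wed 22:00? ✗; end Sun 05:00 <= Tue 14:00? ✗ → no.
V: end Sun 16:00 < Wed 22:00? ✗; end Sun 16:00 <= Tue 14:00? ✗ → no.
Z: end Mon 11:00 < Wed 22:00? ✓; end Mon 11:00 <= Tue 14:00? ✓ → yes.
Result: Z.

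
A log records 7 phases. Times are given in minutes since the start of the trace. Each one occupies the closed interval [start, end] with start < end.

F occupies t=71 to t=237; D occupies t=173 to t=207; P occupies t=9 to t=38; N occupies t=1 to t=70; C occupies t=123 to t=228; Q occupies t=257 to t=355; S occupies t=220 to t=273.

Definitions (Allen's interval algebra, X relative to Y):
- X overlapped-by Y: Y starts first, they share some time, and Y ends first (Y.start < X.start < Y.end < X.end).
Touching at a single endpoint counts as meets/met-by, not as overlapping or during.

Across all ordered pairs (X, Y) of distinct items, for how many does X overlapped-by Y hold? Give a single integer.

3

Checking all 42 ordered pairs for relation 'overlapped-by'; matching pairs in alphabetical order:
(Q, S): Q overlapped-by S ✓
(S, C): S overlapped-by C ✓
(S, F): S overlapped-by F ✓
Count: 3.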